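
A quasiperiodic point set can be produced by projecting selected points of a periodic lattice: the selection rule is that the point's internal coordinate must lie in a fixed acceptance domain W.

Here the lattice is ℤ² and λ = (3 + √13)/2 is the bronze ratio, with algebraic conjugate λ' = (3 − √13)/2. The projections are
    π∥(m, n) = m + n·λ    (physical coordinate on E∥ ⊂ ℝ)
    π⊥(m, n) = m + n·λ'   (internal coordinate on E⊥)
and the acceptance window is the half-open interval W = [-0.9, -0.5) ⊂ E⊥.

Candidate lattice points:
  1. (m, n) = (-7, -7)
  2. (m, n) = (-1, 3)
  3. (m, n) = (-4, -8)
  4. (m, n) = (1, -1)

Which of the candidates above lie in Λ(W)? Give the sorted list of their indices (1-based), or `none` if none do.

Compute λ' = (3−√13)/2 = -0.302776, so π⊥(m,n) = m -0.302776·n.
candidate 1: (m,n)=(-7,-7) → π∥ = -7-7·λ ≈ -30.119429, π⊥ = -7-7·λ' ≈ -4.880571 ∉ [-0.9, -0.5) ⇒ out
candidate 2: (m,n)=(-1,3) → π∥ = -1+3·λ ≈ 8.908327, π⊥ = -1+3·λ' ≈ -1.908327 ∉ [-0.9, -0.5) ⇒ out
candidate 3: (m,n)=(-4,-8) → π∥ = -4-8·λ ≈ -30.422205, π⊥ = -4-8·λ' ≈ -1.577795 ∉ [-0.9, -0.5) ⇒ out
candidate 4: (m,n)=(1,-1) → π∥ = 1-1·λ ≈ -2.302776, π⊥ = 1-1·λ' ≈ 1.302776 ∉ [-0.9, -0.5) ⇒ out

none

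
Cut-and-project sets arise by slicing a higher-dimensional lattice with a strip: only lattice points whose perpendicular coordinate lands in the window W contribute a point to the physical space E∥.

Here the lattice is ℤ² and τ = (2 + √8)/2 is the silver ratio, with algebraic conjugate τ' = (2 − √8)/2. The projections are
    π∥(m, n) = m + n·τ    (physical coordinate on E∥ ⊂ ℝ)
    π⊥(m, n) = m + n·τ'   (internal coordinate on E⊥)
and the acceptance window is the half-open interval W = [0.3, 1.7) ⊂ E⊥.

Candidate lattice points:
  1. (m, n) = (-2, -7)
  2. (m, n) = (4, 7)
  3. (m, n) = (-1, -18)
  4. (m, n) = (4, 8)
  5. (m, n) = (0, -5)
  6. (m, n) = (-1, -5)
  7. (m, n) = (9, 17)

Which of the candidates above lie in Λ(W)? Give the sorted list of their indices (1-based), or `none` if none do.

Compute τ' = (2−√8)/2 = -0.4142, so π⊥(m,n) = m -0.4142·n.
candidate 1: (m,n)=(-2,-7) → π∥ = -2-7·τ ≈ -18.8995, π⊥ = -2-7·τ' ≈ 0.8995 ∈ [0.3, 1.7) ⇒ IN Λ
candidate 2: (m,n)=(4,7) → π∥ = 4+7·τ ≈ 20.8995, π⊥ = 4+7·τ' ≈ 1.1005 ∈ [0.3, 1.7) ⇒ IN Λ
candidate 3: (m,n)=(-1,-18) → π∥ = -1-18·τ ≈ -44.4558, π⊥ = -1-18·τ' ≈ 6.4558 ∉ [0.3, 1.7) ⇒ out
candidate 4: (m,n)=(4,8) → π∥ = 4+8·τ ≈ 23.3137, π⊥ = 4+8·τ' ≈ 0.6863 ∈ [0.3, 1.7) ⇒ IN Λ
candidate 5: (m,n)=(0,-5) → π∥ = 0-5·τ ≈ -12.0711, π⊥ = 0-5·τ' ≈ 2.0711 ∉ [0.3, 1.7) ⇒ out
candidate 6: (m,n)=(-1,-5) → π∥ = -1-5·τ ≈ -13.0711, π⊥ = -1-5·τ' ≈ 1.0711 ∈ [0.3, 1.7) ⇒ IN Λ
candidate 7: (m,n)=(9,17) → π∥ = 9+17·τ ≈ 50.0416, π⊥ = 9+17·τ' ≈ 1.9584 ∉ [0.3, 1.7) ⇒ out

1, 2, 4, 6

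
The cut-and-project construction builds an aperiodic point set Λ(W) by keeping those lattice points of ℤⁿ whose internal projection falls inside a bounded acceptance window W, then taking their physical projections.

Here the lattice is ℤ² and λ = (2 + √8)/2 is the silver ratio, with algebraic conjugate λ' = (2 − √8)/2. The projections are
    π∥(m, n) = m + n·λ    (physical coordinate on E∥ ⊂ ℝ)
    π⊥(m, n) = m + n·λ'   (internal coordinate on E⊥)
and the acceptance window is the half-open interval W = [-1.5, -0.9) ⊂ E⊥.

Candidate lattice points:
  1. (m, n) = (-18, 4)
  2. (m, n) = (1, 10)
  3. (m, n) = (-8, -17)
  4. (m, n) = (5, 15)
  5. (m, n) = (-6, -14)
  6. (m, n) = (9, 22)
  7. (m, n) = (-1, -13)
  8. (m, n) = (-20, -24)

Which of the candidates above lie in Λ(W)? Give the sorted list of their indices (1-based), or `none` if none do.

Numerically λ ≈ 2.414214 and λ' = −1/λ ≈ -0.414214.
#1 (-18,4): internal coord -18 + (4)·λ' = -19.656854; -19.656854 ∉ [-1.5, -0.9) → out
#2 (1,10): internal coord 1 + (10)·λ' = -3.142136; -3.142136 ∉ [-1.5, -0.9) → out
#3 (-8,-17): internal coord -8 + (-17)·λ' = -0.958369; -0.958369 ∈ [-1.5, -0.9) → IN Λ
#4 (5,15): internal coord 5 + (15)·λ' = -1.213203; -1.213203 ∈ [-1.5, -0.9) → IN Λ
#5 (-6,-14): internal coord -6 + (-14)·λ' = -0.201010; -0.201010 ∉ [-1.5, -0.9) → out
#6 (9,22): internal coord 9 + (22)·λ' = -0.112698; -0.112698 ∉ [-1.5, -0.9) → out
#7 (-1,-13): internal coord -1 + (-13)·λ' = +4.384776; +4.384776 ∉ [-1.5, -0.9) → out
#8 (-20,-24): internal coord -20 + (-24)·λ' = -10.058875; -10.058875 ∉ [-1.5, -0.9) → out

3, 4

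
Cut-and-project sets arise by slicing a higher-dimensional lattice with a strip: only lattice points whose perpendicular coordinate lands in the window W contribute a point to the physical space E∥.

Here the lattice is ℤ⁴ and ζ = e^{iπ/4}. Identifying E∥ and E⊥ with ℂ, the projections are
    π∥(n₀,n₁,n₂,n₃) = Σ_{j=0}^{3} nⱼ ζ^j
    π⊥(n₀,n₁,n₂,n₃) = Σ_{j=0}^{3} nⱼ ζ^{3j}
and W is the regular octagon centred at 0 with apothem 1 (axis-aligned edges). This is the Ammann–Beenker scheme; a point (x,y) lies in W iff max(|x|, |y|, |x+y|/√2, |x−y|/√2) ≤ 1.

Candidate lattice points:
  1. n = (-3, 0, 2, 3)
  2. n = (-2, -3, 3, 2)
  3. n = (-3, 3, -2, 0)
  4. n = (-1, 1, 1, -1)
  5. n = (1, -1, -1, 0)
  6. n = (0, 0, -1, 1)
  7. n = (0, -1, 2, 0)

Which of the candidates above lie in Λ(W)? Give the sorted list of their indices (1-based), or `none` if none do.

1

π⊥(n) = n₀ + n₁ζ³ + n₂ζ⁶ + n₃ζ⁹ where ζ = e^{iπ/4}.
#1 (-3, 0, 2, 3): internal (-0.87868, 0.12132); octagon support 0.87868 vs apothem 1 → ∈ W
#2 (-2, -3, 3, 2): internal (1.53553, -3.70711); octagon support 3.70711 vs apothem 1 → ∉ W
#3 (-3, 3, -2, 0): internal (-5.12132, 4.12132); octagon support 6.53553 vs apothem 1 → ∉ W
#4 (-1, 1, 1, -1): internal (-2.41421, -1.00000); octagon support 2.41421 vs apothem 1 → ∉ W
#5 (1, -1, -1, 0): internal (1.70711, 0.29289); octagon support 1.70711 vs apothem 1 → ∉ W
#6 (0, 0, -1, 1): internal (0.70711, 1.70711); octagon support 1.70711 vs apothem 1 → ∉ W
#7 (0, -1, 2, 0): internal (0.70711, -2.70711); octagon support 2.70711 vs apothem 1 → ∉ W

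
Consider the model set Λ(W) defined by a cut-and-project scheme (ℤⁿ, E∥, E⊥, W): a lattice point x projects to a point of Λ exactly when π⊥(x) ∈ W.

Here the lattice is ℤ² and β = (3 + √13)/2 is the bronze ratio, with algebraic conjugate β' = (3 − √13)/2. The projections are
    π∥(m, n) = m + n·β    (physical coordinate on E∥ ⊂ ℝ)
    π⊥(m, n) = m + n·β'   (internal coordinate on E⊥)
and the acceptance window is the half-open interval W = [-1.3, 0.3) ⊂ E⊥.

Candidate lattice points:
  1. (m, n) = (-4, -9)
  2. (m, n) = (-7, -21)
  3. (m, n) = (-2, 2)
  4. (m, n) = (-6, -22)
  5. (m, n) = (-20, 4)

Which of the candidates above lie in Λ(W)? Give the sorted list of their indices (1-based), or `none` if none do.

1, 2

Compute β' = (3−√13)/2 = -0.3028, so π⊥(m,n) = m -0.3028·n.
candidate 1: (m,n)=(-4,-9) → π∥ = -4-9·β ≈ -33.7250, π⊥ = -4-9·β' ≈ -1.2750 ∈ [-1.3, 0.3) ⇒ IN Λ
candidate 2: (m,n)=(-7,-21) → π∥ = -7-21·β ≈ -76.3583, π⊥ = -7-21·β' ≈ -0.6417 ∈ [-1.3, 0.3) ⇒ IN Λ
candidate 3: (m,n)=(-2,2) → π∥ = -2+2·β ≈ 4.6056, π⊥ = -2+2·β' ≈ -2.6056 ∉ [-1.3, 0.3) ⇒ out
candidate 4: (m,n)=(-6,-22) → π∥ = -6-22·β ≈ -78.6611, π⊥ = -6-22·β' ≈ 0.6611 ∉ [-1.3, 0.3) ⇒ out
candidate 5: (m,n)=(-20,4) → π∥ = -20+4·β ≈ -6.7889, π⊥ = -20+4·β' ≈ -21.2111 ∉ [-1.3, 0.3) ⇒ out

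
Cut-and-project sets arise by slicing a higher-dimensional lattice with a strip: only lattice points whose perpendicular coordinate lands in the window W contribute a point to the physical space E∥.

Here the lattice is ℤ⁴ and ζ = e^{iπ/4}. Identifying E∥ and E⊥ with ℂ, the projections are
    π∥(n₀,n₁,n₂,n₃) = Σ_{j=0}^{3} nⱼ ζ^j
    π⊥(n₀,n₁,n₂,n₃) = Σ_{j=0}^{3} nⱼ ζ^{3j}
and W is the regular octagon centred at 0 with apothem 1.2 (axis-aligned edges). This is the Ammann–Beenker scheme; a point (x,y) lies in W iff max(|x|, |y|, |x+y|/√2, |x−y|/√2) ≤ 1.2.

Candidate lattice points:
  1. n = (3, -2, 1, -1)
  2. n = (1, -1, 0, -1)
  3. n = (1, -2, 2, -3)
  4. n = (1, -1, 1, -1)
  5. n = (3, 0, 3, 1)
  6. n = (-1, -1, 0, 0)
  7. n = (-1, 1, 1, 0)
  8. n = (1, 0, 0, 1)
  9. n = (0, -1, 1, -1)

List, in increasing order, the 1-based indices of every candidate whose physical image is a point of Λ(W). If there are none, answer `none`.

6

π⊥(n) = n₀ + n₁ζ³ + n₂ζ⁶ + n₃ζ⁹ where ζ = e^{iπ/4}.
#1 (3, -2, 1, -1): internal (3.70711, -3.12132); octagon support 4.82843 vs apothem 1.2 → ∉ W
#2 (1, -1, 0, -1): internal (1.00000, -1.41421); octagon support 1.70711 vs apothem 1.2 → ∉ W
#3 (1, -2, 2, -3): internal (0.29289, -5.53553); octagon support 5.53553 vs apothem 1.2 → ∉ W
#4 (1, -1, 1, -1): internal (1.00000, -2.41421); octagon support 2.41421 vs apothem 1.2 → ∉ W
#5 (3, 0, 3, 1): internal (3.70711, -2.29289); octagon support 4.24264 vs apothem 1.2 → ∉ W
#6 (-1, -1, 0, 0): internal (-0.29289, -0.70711); octagon support 0.70711 vs apothem 1.2 → ∈ W
#7 (-1, 1, 1, 0): internal (-1.70711, -0.29289); octagon support 1.70711 vs apothem 1.2 → ∉ W
#8 (1, 0, 0, 1): internal (1.70711, 0.70711); octagon support 1.70711 vs apothem 1.2 → ∉ W
#9 (0, -1, 1, -1): internal (0.00000, -2.41421); octagon support 2.41421 vs apothem 1.2 → ∉ W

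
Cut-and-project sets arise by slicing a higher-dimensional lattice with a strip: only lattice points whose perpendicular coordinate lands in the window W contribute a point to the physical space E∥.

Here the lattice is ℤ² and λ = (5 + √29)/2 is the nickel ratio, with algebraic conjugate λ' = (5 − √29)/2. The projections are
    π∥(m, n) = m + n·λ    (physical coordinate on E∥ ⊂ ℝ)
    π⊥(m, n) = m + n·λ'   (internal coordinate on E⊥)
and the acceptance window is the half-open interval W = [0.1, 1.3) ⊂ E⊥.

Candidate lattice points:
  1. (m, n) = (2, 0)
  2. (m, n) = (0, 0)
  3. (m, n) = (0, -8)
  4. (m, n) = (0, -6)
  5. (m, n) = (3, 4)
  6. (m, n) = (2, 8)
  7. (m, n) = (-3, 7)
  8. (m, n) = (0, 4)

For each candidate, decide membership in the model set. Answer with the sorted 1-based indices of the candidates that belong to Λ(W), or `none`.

4, 6

Numerically λ ≈ 5.1926 and λ' = −1/λ ≈ -0.1926.
candidate 1: (m,n)=(2,0) → π∥ = 2+0·λ ≈ 2.0000, π⊥ = 2+0·λ' ≈ 2.0000 ∉ [0.1, 1.3) ⇒ out
candidate 2: (m,n)=(0,0) → π∥ = 0+0·λ ≈ 0.0000, π⊥ = 0+0·λ' ≈ 0.0000 ∉ [0.1, 1.3) ⇒ out
candidate 3: (m,n)=(0,-8) → π∥ = 0-8·λ ≈ -41.5407, π⊥ = 0-8·λ' ≈ 1.5407 ∉ [0.1, 1.3) ⇒ out
candidate 4: (m,n)=(0,-6) → π∥ = 0-6·λ ≈ -31.1555, π⊥ = 0-6·λ' ≈ 1.1555 ∈ [0.1, 1.3) ⇒ IN Λ
candidate 5: (m,n)=(3,4) → π∥ = 3+4·λ ≈ 23.7703, π⊥ = 3+4·λ' ≈ 2.2297 ∉ [0.1, 1.3) ⇒ out
candidate 6: (m,n)=(2,8) → π∥ = 2+8·λ ≈ 43.5407, π⊥ = 2+8·λ' ≈ 0.4593 ∈ [0.1, 1.3) ⇒ IN Λ
candidate 7: (m,n)=(-3,7) → π∥ = -3+7·λ ≈ 33.3481, π⊥ = -3+7·λ' ≈ -4.3481 ∉ [0.1, 1.3) ⇒ out
candidate 8: (m,n)=(0,4) → π∥ = 0+4·λ ≈ 20.7703, π⊥ = 0+4·λ' ≈ -0.7703 ∉ [0.1, 1.3) ⇒ out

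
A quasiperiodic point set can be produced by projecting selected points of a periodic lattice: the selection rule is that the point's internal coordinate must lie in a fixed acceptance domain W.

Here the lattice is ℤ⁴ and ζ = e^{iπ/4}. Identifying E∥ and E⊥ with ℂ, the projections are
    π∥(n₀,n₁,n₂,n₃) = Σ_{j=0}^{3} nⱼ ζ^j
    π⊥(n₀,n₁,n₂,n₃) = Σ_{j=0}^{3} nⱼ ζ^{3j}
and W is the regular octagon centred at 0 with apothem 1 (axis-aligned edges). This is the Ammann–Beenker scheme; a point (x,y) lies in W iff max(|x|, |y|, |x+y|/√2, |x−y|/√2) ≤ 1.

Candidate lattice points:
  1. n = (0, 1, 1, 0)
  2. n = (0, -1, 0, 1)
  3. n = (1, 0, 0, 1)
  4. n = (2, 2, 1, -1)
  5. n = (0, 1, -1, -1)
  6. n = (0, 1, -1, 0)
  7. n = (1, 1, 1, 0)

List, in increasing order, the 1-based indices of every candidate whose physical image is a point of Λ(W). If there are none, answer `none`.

1, 4, 7

With ζ = e^{iπ/4} the internal vectors are ζ^0,ζ^3,ζ^6,ζ^9.
#1 (0, 1, 1, 0): internal (-0.70711, -0.29289); octagon support 0.70711 vs apothem 1 → ∈ W
#2 (0, -1, 0, 1): internal (1.41421, 0.00000); octagon support 1.41421 vs apothem 1 → ∉ W
#3 (1, 0, 0, 1): internal (1.70711, 0.70711); octagon support 1.70711 vs apothem 1 → ∉ W
#4 (2, 2, 1, -1): internal (-0.12132, -0.29289); octagon support 0.29289 vs apothem 1 → ∈ W
#5 (0, 1, -1, -1): internal (-1.41421, 1.00000); octagon support 1.70711 vs apothem 1 → ∉ W
#6 (0, 1, -1, 0): internal (-0.70711, 1.70711); octagon support 1.70711 vs apothem 1 → ∉ W
#7 (1, 1, 1, 0): internal (0.29289, -0.29289); octagon support 0.41421 vs apothem 1 → ∈ W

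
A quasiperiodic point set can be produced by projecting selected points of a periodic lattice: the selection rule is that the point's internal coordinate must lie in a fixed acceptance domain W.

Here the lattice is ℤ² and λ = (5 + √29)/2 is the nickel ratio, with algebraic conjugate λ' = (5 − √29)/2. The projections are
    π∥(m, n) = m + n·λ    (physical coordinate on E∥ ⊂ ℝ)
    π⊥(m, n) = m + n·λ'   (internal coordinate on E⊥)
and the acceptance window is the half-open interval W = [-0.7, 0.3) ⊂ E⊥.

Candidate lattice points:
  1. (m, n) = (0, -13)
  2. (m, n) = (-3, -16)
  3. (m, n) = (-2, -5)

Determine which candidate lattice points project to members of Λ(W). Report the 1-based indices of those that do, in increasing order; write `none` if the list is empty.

2

λ' = (5−√29)/2 ≈ -0.1926.
candidate 1: (m,n)=(0,-13) → π∥ = 0-13·λ ≈ -67.5036, π⊥ = 0-13·λ' ≈ 2.5036 ∉ [-0.7, 0.3) ⇒ out
candidate 2: (m,n)=(-3,-16) → π∥ = -3-16·λ ≈ -86.0813, π⊥ = -3-16·λ' ≈ 0.0813 ∈ [-0.7, 0.3) ⇒ IN Λ
candidate 3: (m,n)=(-2,-5) → π∥ = -2-5·λ ≈ -27.9629, π⊥ = -2-5·λ' ≈ -1.0371 ∉ [-0.7, 0.3) ⇒ out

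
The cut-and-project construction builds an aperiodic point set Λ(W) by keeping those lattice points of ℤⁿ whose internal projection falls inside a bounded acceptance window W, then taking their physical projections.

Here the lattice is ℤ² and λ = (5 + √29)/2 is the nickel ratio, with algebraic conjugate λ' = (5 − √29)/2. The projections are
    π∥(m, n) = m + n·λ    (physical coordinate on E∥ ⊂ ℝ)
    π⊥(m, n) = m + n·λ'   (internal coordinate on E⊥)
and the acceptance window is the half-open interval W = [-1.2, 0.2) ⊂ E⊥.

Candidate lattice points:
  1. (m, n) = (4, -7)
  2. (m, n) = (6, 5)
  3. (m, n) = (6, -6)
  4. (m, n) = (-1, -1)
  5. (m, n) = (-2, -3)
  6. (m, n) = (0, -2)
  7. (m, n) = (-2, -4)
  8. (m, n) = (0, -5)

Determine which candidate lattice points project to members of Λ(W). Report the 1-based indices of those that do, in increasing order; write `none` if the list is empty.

4

Compute λ' = (5−√29)/2 = -0.192582, so π⊥(m,n) = m -0.192582·n.
#1 (4,-7): internal coord 4 + (-7)·λ' = +5.348077; +5.348077 ∉ [-1.2, 0.2) → out
#2 (6,5): internal coord 6 + (5)·λ' = +5.037088; +5.037088 ∉ [-1.2, 0.2) → out
#3 (6,-6): internal coord 6 + (-6)·λ' = +7.155494; +7.155494 ∉ [-1.2, 0.2) → out
#4 (-1,-1): internal coord -1 + (-1)·λ' = -0.807418; -0.807418 ∈ [-1.2, 0.2) → IN Λ
#5 (-2,-3): internal coord -2 + (-3)·λ' = -1.422253; -1.422253 ∉ [-1.2, 0.2) → out
#6 (0,-2): internal coord 0 + (-2)·λ' = +0.385165; +0.385165 ∉ [-1.2, 0.2) → out
#7 (-2,-4): internal coord -2 + (-4)·λ' = -1.229670; -1.229670 ∉ [-1.2, 0.2) → out
#8 (0,-5): internal coord 0 + (-5)·λ' = +0.962912; +0.962912 ∉ [-1.2, 0.2) → out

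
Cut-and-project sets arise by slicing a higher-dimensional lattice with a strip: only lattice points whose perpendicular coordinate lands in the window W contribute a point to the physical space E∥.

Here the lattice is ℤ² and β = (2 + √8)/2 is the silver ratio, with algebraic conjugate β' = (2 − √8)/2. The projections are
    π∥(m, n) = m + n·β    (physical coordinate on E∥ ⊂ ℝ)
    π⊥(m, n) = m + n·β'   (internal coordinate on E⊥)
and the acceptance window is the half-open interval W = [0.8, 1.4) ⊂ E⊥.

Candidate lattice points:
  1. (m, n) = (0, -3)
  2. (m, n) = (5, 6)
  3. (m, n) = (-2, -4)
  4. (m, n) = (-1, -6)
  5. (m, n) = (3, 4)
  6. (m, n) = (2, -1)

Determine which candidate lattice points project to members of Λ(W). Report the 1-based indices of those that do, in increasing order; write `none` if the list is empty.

1, 5

β' = (2−√8)/2 ≈ -0.4142.
candidate 1: (m,n)=(0,-3) → π∥ = 0-3·β ≈ -7.2426, π⊥ = 0-3·β' ≈ 1.2426 ∈ [0.8, 1.4) ⇒ IN Λ
candidate 2: (m,n)=(5,6) → π∥ = 5+6·β ≈ 19.4853, π⊥ = 5+6·β' ≈ 2.5147 ∉ [0.8, 1.4) ⇒ out
candidate 3: (m,n)=(-2,-4) → π∥ = -2-4·β ≈ -11.6569, π⊥ = -2-4·β' ≈ -0.3431 ∉ [0.8, 1.4) ⇒ out
candidate 4: (m,n)=(-1,-6) → π∥ = -1-6·β ≈ -15.4853, π⊥ = -1-6·β' ≈ 1.4853 ∉ [0.8, 1.4) ⇒ out
candidate 5: (m,n)=(3,4) → π∥ = 3+4·β ≈ 12.6569, π⊥ = 3+4·β' ≈ 1.3431 ∈ [0.8, 1.4) ⇒ IN Λ
candidate 6: (m,n)=(2,-1) → π∥ = 2-1·β ≈ -0.4142, π⊥ = 2-1·β' ≈ 2.4142 ∉ [0.8, 1.4) ⇒ out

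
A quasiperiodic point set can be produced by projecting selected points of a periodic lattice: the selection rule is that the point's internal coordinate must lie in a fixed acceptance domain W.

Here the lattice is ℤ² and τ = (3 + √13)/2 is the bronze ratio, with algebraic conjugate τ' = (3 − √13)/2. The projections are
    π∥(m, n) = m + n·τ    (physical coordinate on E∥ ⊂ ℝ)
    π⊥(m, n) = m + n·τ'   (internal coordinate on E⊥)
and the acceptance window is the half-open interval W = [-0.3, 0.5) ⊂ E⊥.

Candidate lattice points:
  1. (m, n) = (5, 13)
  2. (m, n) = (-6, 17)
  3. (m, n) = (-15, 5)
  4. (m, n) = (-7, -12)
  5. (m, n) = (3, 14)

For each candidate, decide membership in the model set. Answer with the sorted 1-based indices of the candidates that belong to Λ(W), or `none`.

τ' = (3−√13)/2 ≈ -0.30278.
candidate 1: (m,n)=(5,13) → π∥ = 5+13·τ ≈ 47.93608, π⊥ = 5+13·τ' ≈ 1.06392 ∉ [-0.3, 0.5) ⇒ out
candidate 2: (m,n)=(-6,17) → π∥ = -6+17·τ ≈ 50.14719, π⊥ = -6+17·τ' ≈ -11.14719 ∉ [-0.3, 0.5) ⇒ out
candidate 3: (m,n)=(-15,5) → π∥ = -15+5·τ ≈ 1.51388, π⊥ = -15+5·τ' ≈ -16.51388 ∉ [-0.3, 0.5) ⇒ out
candidate 4: (m,n)=(-7,-12) → π∥ = -7-12·τ ≈ -46.63331, π⊥ = -7-12·τ' ≈ -3.36669 ∉ [-0.3, 0.5) ⇒ out
candidate 5: (m,n)=(3,14) → π∥ = 3+14·τ ≈ 49.23886, π⊥ = 3+14·τ' ≈ -1.23886 ∉ [-0.3, 0.5) ⇒ out

none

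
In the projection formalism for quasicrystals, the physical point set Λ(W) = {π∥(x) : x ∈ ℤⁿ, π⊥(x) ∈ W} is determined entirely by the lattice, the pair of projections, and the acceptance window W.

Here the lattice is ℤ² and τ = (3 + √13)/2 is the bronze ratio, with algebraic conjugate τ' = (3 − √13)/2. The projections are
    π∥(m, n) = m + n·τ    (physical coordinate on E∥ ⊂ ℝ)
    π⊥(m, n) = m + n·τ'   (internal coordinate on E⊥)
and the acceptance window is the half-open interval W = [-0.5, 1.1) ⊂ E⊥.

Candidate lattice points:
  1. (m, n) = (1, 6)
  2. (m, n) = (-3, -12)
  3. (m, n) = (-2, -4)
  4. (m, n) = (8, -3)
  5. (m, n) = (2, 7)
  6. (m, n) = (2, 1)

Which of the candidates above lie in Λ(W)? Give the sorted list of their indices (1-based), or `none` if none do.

τ' = (3−√13)/2 ≈ -0.302776.
#1 (1,6): internal coord 1 + (6)·τ' = -0.816654; -0.816654 ∉ [-0.5, 1.1) → out
#2 (-3,-12): internal coord -3 + (-12)·τ' = +0.633308; +0.633308 ∈ [-0.5, 1.1) → IN Λ
#3 (-2,-4): internal coord -2 + (-4)·τ' = -0.788897; -0.788897 ∉ [-0.5, 1.1) → out
#4 (8,-3): internal coord 8 + (-3)·τ' = +8.908327; +8.908327 ∉ [-0.5, 1.1) → out
#5 (2,7): internal coord 2 + (7)·τ' = -0.119429; -0.119429 ∈ [-0.5, 1.1) → IN Λ
#6 (2,1): internal coord 2 + (1)·τ' = +1.697224; +1.697224 ∉ [-0.5, 1.1) → out

2, 5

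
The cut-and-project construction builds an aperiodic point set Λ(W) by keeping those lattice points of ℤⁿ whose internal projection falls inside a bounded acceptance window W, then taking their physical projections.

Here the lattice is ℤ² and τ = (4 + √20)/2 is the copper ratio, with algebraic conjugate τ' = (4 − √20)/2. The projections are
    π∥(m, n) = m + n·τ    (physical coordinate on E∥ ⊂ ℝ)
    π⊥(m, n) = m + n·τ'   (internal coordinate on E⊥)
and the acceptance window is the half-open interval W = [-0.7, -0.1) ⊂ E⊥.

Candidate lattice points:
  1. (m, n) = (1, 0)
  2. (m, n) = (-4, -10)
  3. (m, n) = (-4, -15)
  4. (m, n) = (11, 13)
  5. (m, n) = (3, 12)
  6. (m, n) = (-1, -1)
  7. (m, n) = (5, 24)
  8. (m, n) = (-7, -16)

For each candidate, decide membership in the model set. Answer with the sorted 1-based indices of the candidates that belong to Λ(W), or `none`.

3, 7

Compute τ' = (4−√20)/2 = -0.236068, so π⊥(m,n) = m -0.236068·n.
candidate 1: (m,n)=(1,0) → π∥ = 1+0·τ ≈ 1.000000, π⊥ = 1+0·τ' ≈ 1.000000 ∉ [-0.7, -0.1) ⇒ out
candidate 2: (m,n)=(-4,-10) → π∥ = -4-10·τ ≈ -46.360680, π⊥ = -4-10·τ' ≈ -1.639320 ∉ [-0.7, -0.1) ⇒ out
candidate 3: (m,n)=(-4,-15) → π∥ = -4-15·τ ≈ -67.541020, π⊥ = -4-15·τ' ≈ -0.458980 ∈ [-0.7, -0.1) ⇒ IN Λ
candidate 4: (m,n)=(11,13) → π∥ = 11+13·τ ≈ 66.068884, π⊥ = 11+13·τ' ≈ 7.931116 ∉ [-0.7, -0.1) ⇒ out
candidate 5: (m,n)=(3,12) → π∥ = 3+12·τ ≈ 53.832816, π⊥ = 3+12·τ' ≈ 0.167184 ∉ [-0.7, -0.1) ⇒ out
candidate 6: (m,n)=(-1,-1) → π∥ = -1-1·τ ≈ -5.236068, π⊥ = -1-1·τ' ≈ -0.763932 ∉ [-0.7, -0.1) ⇒ out
candidate 7: (m,n)=(5,24) → π∥ = 5+24·τ ≈ 106.665631, π⊥ = 5+24·τ' ≈ -0.665631 ∈ [-0.7, -0.1) ⇒ IN Λ
candidate 8: (m,n)=(-7,-16) → π∥ = -7-16·τ ≈ -74.777088, π⊥ = -7-16·τ' ≈ -3.222912 ∉ [-0.7, -0.1) ⇒ out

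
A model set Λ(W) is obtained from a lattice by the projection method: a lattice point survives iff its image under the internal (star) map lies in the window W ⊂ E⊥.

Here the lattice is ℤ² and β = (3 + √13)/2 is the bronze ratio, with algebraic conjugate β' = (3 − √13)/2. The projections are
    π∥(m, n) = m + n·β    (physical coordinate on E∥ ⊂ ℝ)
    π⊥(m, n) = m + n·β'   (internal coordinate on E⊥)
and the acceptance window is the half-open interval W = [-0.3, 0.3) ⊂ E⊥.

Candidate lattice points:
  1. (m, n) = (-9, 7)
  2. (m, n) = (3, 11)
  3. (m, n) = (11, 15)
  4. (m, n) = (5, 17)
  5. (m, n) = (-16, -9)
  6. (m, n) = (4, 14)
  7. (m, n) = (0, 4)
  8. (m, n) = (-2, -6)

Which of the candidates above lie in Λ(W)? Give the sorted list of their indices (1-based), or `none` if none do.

β' = (3−√13)/2 ≈ -0.302776.
#1 (-9,7): internal coord -9 + (7)·β' = -11.119429; -11.119429 ∉ [-0.3, 0.3) → out
#2 (3,11): internal coord 3 + (11)·β' = -0.330532; -0.330532 ∉ [-0.3, 0.3) → out
#3 (11,15): internal coord 11 + (15)·β' = +6.458365; +6.458365 ∉ [-0.3, 0.3) → out
#4 (5,17): internal coord 5 + (17)·β' = -0.147186; -0.147186 ∈ [-0.3, 0.3) → IN Λ
#5 (-16,-9): internal coord -16 + (-9)·β' = -13.275019; -13.275019 ∉ [-0.3, 0.3) → out
#6 (4,14): internal coord 4 + (14)·β' = -0.238859; -0.238859 ∈ [-0.3, 0.3) → IN Λ
#7 (0,4): internal coord 0 + (4)·β' = -1.211103; -1.211103 ∉ [-0.3, 0.3) → out
#8 (-2,-6): internal coord -2 + (-6)·β' = -0.183346; -0.183346 ∈ [-0.3, 0.3) → IN Λ

4, 6, 8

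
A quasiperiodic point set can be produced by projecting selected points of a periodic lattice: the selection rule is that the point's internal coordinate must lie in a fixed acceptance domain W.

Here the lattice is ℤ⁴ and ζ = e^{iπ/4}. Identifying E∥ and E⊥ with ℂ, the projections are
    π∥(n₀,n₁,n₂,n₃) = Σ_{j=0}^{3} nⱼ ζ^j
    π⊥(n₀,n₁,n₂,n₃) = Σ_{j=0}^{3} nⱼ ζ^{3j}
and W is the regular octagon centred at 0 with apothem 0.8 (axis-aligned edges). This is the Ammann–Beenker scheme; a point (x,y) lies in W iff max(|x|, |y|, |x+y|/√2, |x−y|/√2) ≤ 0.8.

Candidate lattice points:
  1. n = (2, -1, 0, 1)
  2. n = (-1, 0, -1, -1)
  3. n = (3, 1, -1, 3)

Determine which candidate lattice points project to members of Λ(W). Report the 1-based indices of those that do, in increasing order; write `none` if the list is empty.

Internal map: ζ^{3j} for j=0..3 gives (1,0), (−√2/2,√2/2), (0,−1), (√2/2,√2/2).
#1 (2, -1, 0, 1): internal (3.41421, 0.00000); octagon support 3.41421 vs apothem 0.8 → ∉ W
#2 (-1, 0, -1, -1): internal (-1.70711, 0.29289); octagon support 1.70711 vs apothem 0.8 → ∉ W
#3 (3, 1, -1, 3): internal (4.41421, 3.82843); octagon support 5.82843 vs apothem 0.8 → ∉ W

none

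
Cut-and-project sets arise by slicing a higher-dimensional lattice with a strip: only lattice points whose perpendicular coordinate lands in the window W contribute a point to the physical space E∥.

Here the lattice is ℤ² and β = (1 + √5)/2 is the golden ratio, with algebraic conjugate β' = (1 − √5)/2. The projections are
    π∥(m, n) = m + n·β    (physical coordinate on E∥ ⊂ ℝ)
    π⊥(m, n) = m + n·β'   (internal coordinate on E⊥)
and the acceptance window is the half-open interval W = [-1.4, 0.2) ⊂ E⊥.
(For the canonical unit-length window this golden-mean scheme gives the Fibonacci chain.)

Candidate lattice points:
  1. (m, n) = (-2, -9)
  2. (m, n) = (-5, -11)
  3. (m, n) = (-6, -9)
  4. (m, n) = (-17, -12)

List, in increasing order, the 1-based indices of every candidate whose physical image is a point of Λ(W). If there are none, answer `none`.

Compute β' = (1−√5)/2 = -0.6180, so π⊥(m,n) = m -0.6180·n.
[1] lift (-2,-9): star map gives 3.5623; window check -1.4 ≤ 3.5623 < 0.2 is false → out
[2] lift (-5,-11): star map gives 1.7984; window check -1.4 ≤ 1.7984 < 0.2 is false → out
[3] lift (-6,-9): star map gives -0.4377; window check -1.4 ≤ -0.4377 < 0.2 is true → IN Λ
[4] lift (-17,-12): star map gives -9.5836; window check -1.4 ≤ -9.5836 < 0.2 is false → out

3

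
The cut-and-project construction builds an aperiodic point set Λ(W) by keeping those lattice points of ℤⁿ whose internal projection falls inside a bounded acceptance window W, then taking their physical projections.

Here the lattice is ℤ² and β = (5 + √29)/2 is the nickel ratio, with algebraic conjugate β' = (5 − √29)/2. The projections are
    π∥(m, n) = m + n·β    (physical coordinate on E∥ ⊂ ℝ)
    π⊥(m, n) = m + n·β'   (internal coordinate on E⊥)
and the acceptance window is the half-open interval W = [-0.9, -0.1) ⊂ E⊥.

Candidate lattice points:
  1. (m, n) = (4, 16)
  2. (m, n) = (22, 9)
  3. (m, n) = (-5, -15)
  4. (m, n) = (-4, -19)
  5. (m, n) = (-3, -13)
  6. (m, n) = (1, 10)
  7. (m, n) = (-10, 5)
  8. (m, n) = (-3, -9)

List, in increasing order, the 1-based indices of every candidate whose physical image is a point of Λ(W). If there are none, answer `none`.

4, 5

Compute β' = (5−√29)/2 = -0.192582, so π⊥(m,n) = m -0.192582·n.
candidate 1: (m,n)=(4,16) → π∥ = 4+16·β ≈ 87.081318, π⊥ = 4+16·β' ≈ 0.918682 ∉ [-0.9, -0.1) ⇒ out
candidate 2: (m,n)=(22,9) → π∥ = 22+9·β ≈ 68.733242, π⊥ = 22+9·β' ≈ 20.266758 ∉ [-0.9, -0.1) ⇒ out
candidate 3: (m,n)=(-5,-15) → π∥ = -5-15·β ≈ -82.888736, π⊥ = -5-15·β' ≈ -2.111264 ∉ [-0.9, -0.1) ⇒ out
candidate 4: (m,n)=(-4,-19) → π∥ = -4-19·β ≈ -102.659066, π⊥ = -4-19·β' ≈ -0.340934 ∈ [-0.9, -0.1) ⇒ IN Λ
candidate 5: (m,n)=(-3,-13) → π∥ = -3-13·β ≈ -70.503571, π⊥ = -3-13·β' ≈ -0.496429 ∈ [-0.9, -0.1) ⇒ IN Λ
candidate 6: (m,n)=(1,10) → π∥ = 1+10·β ≈ 52.925824, π⊥ = 1+10·β' ≈ -0.925824 ∉ [-0.9, -0.1) ⇒ out
candidate 7: (m,n)=(-10,5) → π∥ = -10+5·β ≈ 15.962912, π⊥ = -10+5·β' ≈ -10.962912 ∉ [-0.9, -0.1) ⇒ out
candidate 8: (m,n)=(-3,-9) → π∥ = -3-9·β ≈ -49.733242, π⊥ = -3-9·β' ≈ -1.266758 ∉ [-0.9, -0.1) ⇒ out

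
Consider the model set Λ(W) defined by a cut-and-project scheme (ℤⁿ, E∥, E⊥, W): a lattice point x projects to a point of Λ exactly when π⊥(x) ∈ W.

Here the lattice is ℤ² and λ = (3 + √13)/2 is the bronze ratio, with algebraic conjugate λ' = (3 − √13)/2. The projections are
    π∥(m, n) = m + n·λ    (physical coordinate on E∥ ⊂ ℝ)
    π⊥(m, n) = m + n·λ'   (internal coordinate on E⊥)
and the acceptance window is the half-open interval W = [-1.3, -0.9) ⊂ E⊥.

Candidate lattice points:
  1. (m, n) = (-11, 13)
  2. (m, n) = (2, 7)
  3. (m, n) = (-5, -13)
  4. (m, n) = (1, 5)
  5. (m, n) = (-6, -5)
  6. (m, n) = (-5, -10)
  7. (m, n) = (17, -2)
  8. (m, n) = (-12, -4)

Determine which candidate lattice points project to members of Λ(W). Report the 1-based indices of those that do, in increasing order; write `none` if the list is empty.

Compute λ' = (3−√13)/2 = -0.30278, so π⊥(m,n) = m -0.30278·n.
#1 (-11,13): internal coord -11 + (13)·λ' = -14.93608; -14.93608 ∉ [-1.3, -0.9) → out
#2 (2,7): internal coord 2 + (7)·λ' = -0.11943; -0.11943 ∉ [-1.3, -0.9) → out
#3 (-5,-13): internal coord -5 + (-13)·λ' = -1.06392; -1.06392 ∈ [-1.3, -0.9) → IN Λ
#4 (1,5): internal coord 1 + (5)·λ' = -0.51388; -0.51388 ∉ [-1.3, -0.9) → out
#5 (-6,-5): internal coord -6 + (-5)·λ' = -4.48612; -4.48612 ∉ [-1.3, -0.9) → out
#6 (-5,-10): internal coord -5 + (-10)·λ' = -1.97224; -1.97224 ∉ [-1.3, -0.9) → out
#7 (17,-2): internal coord 17 + (-2)·λ' = +17.60555; +17.60555 ∉ [-1.3, -0.9) → out
#8 (-12,-4): internal coord -12 + (-4)·λ' = -10.78890; -10.78890 ∉ [-1.3, -0.9) → out

3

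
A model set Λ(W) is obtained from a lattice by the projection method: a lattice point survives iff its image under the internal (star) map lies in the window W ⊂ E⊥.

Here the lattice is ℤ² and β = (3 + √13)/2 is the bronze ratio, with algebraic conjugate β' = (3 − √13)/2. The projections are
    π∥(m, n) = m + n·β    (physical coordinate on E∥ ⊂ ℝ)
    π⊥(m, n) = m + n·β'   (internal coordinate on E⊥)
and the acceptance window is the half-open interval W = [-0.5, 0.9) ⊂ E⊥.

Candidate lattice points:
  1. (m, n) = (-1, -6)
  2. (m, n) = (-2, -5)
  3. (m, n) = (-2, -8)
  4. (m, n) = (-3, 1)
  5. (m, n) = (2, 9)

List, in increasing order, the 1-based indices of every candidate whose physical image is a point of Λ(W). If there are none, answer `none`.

1, 2, 3

β' = (3−√13)/2 ≈ -0.3028.
[1] lift (-1,-6): star map gives 0.8167; window check -0.5 ≤ 0.8167 < 0.9 is true → IN Λ
[2] lift (-2,-5): star map gives -0.4861; window check -0.5 ≤ -0.4861 < 0.9 is true → IN Λ
[3] lift (-2,-8): star map gives 0.4222; window check -0.5 ≤ 0.4222 < 0.9 is true → IN Λ
[4] lift (-3,1): star map gives -3.3028; window check -0.5 ≤ -3.3028 < 0.9 is false → out
[5] lift (2,9): star map gives -0.7250; window check -0.5 ≤ -0.7250 < 0.9 is false → out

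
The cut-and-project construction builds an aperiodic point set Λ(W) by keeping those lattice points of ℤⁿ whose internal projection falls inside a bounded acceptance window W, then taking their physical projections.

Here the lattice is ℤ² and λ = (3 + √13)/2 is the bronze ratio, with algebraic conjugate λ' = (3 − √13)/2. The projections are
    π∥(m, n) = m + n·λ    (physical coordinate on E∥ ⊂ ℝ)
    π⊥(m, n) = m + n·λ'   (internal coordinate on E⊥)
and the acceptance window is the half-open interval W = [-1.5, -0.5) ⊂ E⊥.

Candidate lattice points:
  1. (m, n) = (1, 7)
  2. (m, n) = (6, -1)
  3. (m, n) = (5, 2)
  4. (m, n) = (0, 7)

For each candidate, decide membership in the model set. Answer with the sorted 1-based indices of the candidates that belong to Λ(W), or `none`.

Numerically λ ≈ 3.30278 and λ' = −1/λ ≈ -0.30278.
#1 (1,7): internal coord 1 + (7)·λ' = -1.11943; -1.11943 ∈ [-1.5, -0.5) → IN Λ
#2 (6,-1): internal coord 6 + (-1)·λ' = +6.30278; +6.30278 ∉ [-1.5, -0.5) → out
#3 (5,2): internal coord 5 + (2)·λ' = +4.39445; +4.39445 ∉ [-1.5, -0.5) → out
#4 (0,7): internal coord 0 + (7)·λ' = -2.11943; -2.11943 ∉ [-1.5, -0.5) → out

1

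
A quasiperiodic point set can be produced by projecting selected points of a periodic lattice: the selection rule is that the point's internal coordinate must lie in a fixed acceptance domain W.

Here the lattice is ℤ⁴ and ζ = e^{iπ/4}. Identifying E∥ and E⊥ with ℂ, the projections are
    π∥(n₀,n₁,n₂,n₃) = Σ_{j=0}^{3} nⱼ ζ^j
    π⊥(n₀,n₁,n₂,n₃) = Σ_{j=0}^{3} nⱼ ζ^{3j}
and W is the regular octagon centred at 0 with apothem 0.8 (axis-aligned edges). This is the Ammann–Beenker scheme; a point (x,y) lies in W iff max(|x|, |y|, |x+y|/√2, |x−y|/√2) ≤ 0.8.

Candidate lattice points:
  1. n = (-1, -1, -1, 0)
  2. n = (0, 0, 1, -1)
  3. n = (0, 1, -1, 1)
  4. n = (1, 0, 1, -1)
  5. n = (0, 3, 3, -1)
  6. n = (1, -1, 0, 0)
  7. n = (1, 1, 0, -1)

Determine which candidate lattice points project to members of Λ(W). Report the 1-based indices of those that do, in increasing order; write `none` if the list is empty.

π⊥(n) = n₀ + n₁ζ³ + n₂ζ⁶ + n₃ζ⁹ where ζ = e^{iπ/4}.
#1 (-1, -1, -1, 0): internal (-0.292893, 0.292893); octagon support 0.414214 vs apothem 0.8 → ∈ W
#2 (0, 0, 1, -1): internal (-0.707107, -1.707107); octagon support 1.707107 vs apothem 0.8 → ∉ W
#3 (0, 1, -1, 1): internal (0.000000, 2.414214); octagon support 2.414214 vs apothem 0.8 → ∉ W
#4 (1, 0, 1, -1): internal (0.292893, -1.707107); octagon support 1.707107 vs apothem 0.8 → ∉ W
#5 (0, 3, 3, -1): internal (-2.828427, -1.585786); octagon support 3.121320 vs apothem 0.8 → ∉ W
#6 (1, -1, 0, 0): internal (1.707107, -0.707107); octagon support 1.707107 vs apothem 0.8 → ∉ W
#7 (1, 1, 0, -1): internal (-0.414214, 0.000000); octagon support 0.414214 vs apothem 0.8 → ∈ W

1, 7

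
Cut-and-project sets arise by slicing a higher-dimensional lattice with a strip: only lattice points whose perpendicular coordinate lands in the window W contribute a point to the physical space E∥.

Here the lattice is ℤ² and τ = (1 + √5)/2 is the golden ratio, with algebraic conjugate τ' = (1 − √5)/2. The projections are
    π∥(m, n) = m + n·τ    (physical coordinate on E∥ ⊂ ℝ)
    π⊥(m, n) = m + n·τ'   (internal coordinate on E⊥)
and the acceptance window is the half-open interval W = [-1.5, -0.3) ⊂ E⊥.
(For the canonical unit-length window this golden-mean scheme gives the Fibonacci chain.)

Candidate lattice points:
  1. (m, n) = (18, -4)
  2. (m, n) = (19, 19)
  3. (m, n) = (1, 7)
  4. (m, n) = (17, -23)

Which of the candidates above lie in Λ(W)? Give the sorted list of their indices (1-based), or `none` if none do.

Numerically τ ≈ 1.6180 and τ' = −1/τ ≈ -0.6180.
[1] lift (18,-4): star map gives 20.4721; window check -1.5 ≤ 20.4721 < -0.3 is false → out
[2] lift (19,19): star map gives 7.2574; window check -1.5 ≤ 7.2574 < -0.3 is false → out
[3] lift (1,7): star map gives -3.3262; window check -1.5 ≤ -3.3262 < -0.3 is false → out
[4] lift (17,-23): star map gives 31.2148; window check -1.5 ≤ 31.2148 < -0.3 is false → out

none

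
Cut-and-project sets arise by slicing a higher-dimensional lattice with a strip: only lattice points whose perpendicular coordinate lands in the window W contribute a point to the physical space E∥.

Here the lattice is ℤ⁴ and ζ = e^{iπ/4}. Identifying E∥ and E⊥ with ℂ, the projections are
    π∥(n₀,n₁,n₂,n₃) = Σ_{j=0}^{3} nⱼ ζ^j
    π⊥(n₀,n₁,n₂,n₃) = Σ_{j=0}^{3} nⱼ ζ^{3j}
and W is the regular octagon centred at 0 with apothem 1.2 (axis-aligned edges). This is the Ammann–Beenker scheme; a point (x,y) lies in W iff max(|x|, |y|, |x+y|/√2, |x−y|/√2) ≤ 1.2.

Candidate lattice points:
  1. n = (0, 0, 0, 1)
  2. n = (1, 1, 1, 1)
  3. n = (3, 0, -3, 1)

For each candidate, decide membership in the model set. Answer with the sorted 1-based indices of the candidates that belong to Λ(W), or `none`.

1, 2

π⊥(n) = n₀ + n₁ζ³ + n₂ζ⁶ + n₃ζ⁹ where ζ = e^{iπ/4}.
#1 (0, 0, 0, 1): internal (0.7071, 0.7071); octagon support 1.0000 vs apothem 1.2 → ∈ W
#2 (1, 1, 1, 1): internal (1.0000, 0.4142); octagon support 1.0000 vs apothem 1.2 → ∈ W
#3 (3, 0, -3, 1): internal (3.7071, 3.7071); octagon support 5.2426 vs apothem 1.2 → ∉ W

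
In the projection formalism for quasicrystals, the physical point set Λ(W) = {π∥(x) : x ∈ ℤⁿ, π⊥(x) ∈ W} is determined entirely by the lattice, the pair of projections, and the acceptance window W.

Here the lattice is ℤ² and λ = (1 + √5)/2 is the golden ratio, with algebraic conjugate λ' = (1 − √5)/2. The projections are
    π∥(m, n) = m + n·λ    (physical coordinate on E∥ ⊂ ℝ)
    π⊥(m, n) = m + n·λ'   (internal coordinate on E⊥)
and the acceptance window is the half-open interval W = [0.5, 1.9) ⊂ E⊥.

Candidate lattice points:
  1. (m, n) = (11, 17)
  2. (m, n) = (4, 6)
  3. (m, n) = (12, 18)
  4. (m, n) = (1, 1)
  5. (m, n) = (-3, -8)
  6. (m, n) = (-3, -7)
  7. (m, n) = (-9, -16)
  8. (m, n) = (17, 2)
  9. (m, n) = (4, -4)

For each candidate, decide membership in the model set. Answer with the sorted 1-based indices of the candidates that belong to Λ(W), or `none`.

3, 6, 7

Numerically λ ≈ 1.618034 and λ' = −1/λ ≈ -0.618034.
candidate 1: (m,n)=(11,17) → π∥ = 11+17·λ ≈ 38.506578, π⊥ = 11+17·λ' ≈ 0.493422 ∉ [0.5, 1.9) ⇒ out
candidate 2: (m,n)=(4,6) → π∥ = 4+6·λ ≈ 13.708204, π⊥ = 4+6·λ' ≈ 0.291796 ∉ [0.5, 1.9) ⇒ out
candidate 3: (m,n)=(12,18) → π∥ = 12+18·λ ≈ 41.124612, π⊥ = 12+18·λ' ≈ 0.875388 ∈ [0.5, 1.9) ⇒ IN Λ
candidate 4: (m,n)=(1,1) → π∥ = 1+1·λ ≈ 2.618034, π⊥ = 1+1·λ' ≈ 0.381966 ∉ [0.5, 1.9) ⇒ out
candidate 5: (m,n)=(-3,-8) → π∥ = -3-8·λ ≈ -15.944272, π⊥ = -3-8·λ' ≈ 1.944272 ∉ [0.5, 1.9) ⇒ out
candidate 6: (m,n)=(-3,-7) → π∥ = -3-7·λ ≈ -14.326238, π⊥ = -3-7·λ' ≈ 1.326238 ∈ [0.5, 1.9) ⇒ IN Λ
candidate 7: (m,n)=(-9,-16) → π∥ = -9-16·λ ≈ -34.888544, π⊥ = -9-16·λ' ≈ 0.888544 ∈ [0.5, 1.9) ⇒ IN Λ
candidate 8: (m,n)=(17,2) → π∥ = 17+2·λ ≈ 20.236068, π⊥ = 17+2·λ' ≈ 15.763932 ∉ [0.5, 1.9) ⇒ out
candidate 9: (m,n)=(4,-4) → π∥ = 4-4·λ ≈ -2.472136, π⊥ = 4-4·λ' ≈ 6.472136 ∉ [0.5, 1.9) ⇒ out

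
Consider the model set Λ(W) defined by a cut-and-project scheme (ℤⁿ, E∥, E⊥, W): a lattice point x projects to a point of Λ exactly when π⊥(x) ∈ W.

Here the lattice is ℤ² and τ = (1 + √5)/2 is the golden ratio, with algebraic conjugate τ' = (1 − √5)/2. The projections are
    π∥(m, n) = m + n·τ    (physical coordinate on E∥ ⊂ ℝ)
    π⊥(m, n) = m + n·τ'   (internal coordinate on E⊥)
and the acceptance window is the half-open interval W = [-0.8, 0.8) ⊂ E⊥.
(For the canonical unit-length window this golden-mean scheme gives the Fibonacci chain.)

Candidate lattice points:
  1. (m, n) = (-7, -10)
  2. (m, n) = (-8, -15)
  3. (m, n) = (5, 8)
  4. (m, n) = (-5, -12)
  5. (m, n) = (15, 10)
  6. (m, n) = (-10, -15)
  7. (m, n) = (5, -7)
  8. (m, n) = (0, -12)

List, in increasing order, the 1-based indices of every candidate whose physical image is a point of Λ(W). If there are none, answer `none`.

Numerically τ ≈ 1.6180 and τ' = −1/τ ≈ -0.6180.
#1 (-7,-10): internal coord -7 + (-10)·τ' = -0.8197; -0.8197 ∉ [-0.8, 0.8) → out
#2 (-8,-15): internal coord -8 + (-15)·τ' = +1.2705; +1.2705 ∉ [-0.8, 0.8) → out
#3 (5,8): internal coord 5 + (8)·τ' = +0.0557; +0.0557 ∈ [-0.8, 0.8) → IN Λ
#4 (-5,-12): internal coord -5 + (-12)·τ' = +2.4164; +2.4164 ∉ [-0.8, 0.8) → out
#5 (15,10): internal coord 15 + (10)·τ' = +8.8197; +8.8197 ∉ [-0.8, 0.8) → out
#6 (-10,-15): internal coord -10 + (-15)·τ' = -0.7295; -0.7295 ∈ [-0.8, 0.8) → IN Λ
#7 (5,-7): internal coord 5 + (-7)·τ' = +9.3262; +9.3262 ∉ [-0.8, 0.8) → out
#8 (0,-12): internal coord 0 + (-12)·τ' = +7.4164; +7.4164 ∉ [-0.8, 0.8) → out

3, 6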